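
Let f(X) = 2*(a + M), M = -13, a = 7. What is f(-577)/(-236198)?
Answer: 6/118099 ≈ 5.0805e-5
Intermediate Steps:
f(X) = -12 (f(X) = 2*(7 - 13) = 2*(-6) = -12)
f(-577)/(-236198) = -12/(-236198) = -12*(-1/236198) = 6/118099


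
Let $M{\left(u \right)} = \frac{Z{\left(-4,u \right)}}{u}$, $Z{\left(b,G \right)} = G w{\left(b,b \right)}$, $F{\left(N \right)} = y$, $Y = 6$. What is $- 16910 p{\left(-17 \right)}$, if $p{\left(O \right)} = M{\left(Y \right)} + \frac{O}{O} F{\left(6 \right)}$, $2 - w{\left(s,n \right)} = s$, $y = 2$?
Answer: $-135280$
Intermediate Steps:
$w{\left(s,n \right)} = 2 - s$
$F{\left(N \right)} = 2$
$Z{\left(b,G \right)} = G \left(2 - b\right)$
$M{\left(u \right)} = 6$ ($M{\left(u \right)} = \frac{u \left(2 - -4\right)}{u} = \frac{u \left(2 + 4\right)}{u} = \frac{u 6}{u} = \frac{6 u}{u} = 6$)
$p{\left(O \right)} = 8$ ($p{\left(O \right)} = 6 + \frac{O}{O} 2 = 6 + 1 \cdot 2 = 6 + 2 = 8$)
$- 16910 p{\left(-17 \right)} = \left(-16910\right) 8 = -135280$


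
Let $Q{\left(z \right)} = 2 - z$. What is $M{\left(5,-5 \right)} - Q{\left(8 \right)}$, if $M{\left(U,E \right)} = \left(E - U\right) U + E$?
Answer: $-49$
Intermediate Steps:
$M{\left(U,E \right)} = E + U \left(E - U\right)$ ($M{\left(U,E \right)} = U \left(E - U\right) + E = E + U \left(E - U\right)$)
$M{\left(5,-5 \right)} - Q{\left(8 \right)} = \left(-5 - 5^{2} - 25\right) - \left(2 - 8\right) = \left(-5 - 25 - 25\right) - \left(2 - 8\right) = \left(-5 - 25 - 25\right) - -6 = -55 + 6 = -49$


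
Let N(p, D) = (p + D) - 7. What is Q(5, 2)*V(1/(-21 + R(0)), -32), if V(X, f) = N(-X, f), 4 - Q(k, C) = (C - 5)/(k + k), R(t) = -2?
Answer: -19264/115 ≈ -167.51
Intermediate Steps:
Q(k, C) = 4 - (-5 + C)/(2*k) (Q(k, C) = 4 - (C - 5)/(k + k) = 4 - (-5 + C)/(2*k))
N(p, D) = -7 + D + p (N(p, D) = (D + p) - 7 = -7 + D + p)
V(X, f) = -7 + f - X
Q(5, 2)*V(1/(-21 + R(0)), -32) = ((½)*(5 - 1*2 + 8*5)/5)*(-7 - 32 - 1/(-21 - 2)) = ((½)*(⅕)*(5 - 2 + 40))*(-7 - 32 - 1/(-23)) = ((½)*(⅕)*43)*(-7 - 32 - 1*(-1/23)) = 43*(-7 - 32 + 1/23)/10 = (43/10)*(-896/23) = -19264/115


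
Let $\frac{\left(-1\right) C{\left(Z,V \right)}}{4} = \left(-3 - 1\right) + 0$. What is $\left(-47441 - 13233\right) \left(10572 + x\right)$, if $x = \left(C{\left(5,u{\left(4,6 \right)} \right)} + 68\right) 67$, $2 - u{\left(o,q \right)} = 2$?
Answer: $-982918800$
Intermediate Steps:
$u{\left(o,q \right)} = 0$ ($u{\left(o,q \right)} = 2 - 2 = 0$)
$C{\left(Z,V \right)} = 16$ ($C{\left(Z,V \right)} = - 4 \left(\left(-3 - 1\right) + 0\right) = - 4 \left(-4 + 0\right) = \left(-4\right) \left(-4\right) = 16$)
$x = 5628$ ($x = \left(16 + 68\right) 67 = 84 \cdot 67 = 5628$)
$\left(-47441 - 13233\right) \left(10572 + x\right) = \left(-47441 - 13233\right) \left(10572 + 5628\right) = \left(-60674\right) 16200 = -982918800$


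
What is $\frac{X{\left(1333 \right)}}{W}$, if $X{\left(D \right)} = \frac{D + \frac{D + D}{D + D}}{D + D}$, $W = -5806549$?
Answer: $- \frac{667}{7740129817} \approx -8.6174 \cdot 10^{-8}$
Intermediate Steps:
$X{\left(D \right)} = \frac{1 + D}{2 D}$ ($X{\left(D \right)} = \frac{D + \frac{2 D}{2 D}}{2 D} = \left(D + 2 D \frac{1}{2 D}\right) \frac{1}{2 D} = \left(D + 1\right) \frac{1}{2 D} = \left(1 + D\right) \frac{1}{2 D} = \frac{1 + D}{2 D}$)
$\frac{X{\left(1333 \right)}}{W} = \frac{\frac{1}{2} \cdot \frac{1}{1333} \left(1 + 1333\right)}{-5806549} = \frac{1}{2} \cdot \frac{1}{1333} \cdot 1334 \left(- \frac{1}{5806549}\right) = \frac{667}{1333} \left(- \frac{1}{5806549}\right) = - \frac{667}{7740129817}$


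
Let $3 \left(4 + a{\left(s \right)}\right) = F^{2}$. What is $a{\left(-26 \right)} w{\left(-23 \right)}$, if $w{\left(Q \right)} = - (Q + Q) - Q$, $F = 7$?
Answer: $851$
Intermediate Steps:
$a{\left(s \right)} = \frac{37}{3}$ ($a{\left(s \right)} = -4 + \frac{7^{2}}{3} = -4 + \frac{1}{3} \cdot 49 = -4 + \frac{49}{3} = \frac{37}{3}$)
$w{\left(Q \right)} = - 3 Q$ ($w{\left(Q \right)} = - 2 Q - Q = - 3 Q$)
$a{\left(-26 \right)} w{\left(-23 \right)} = \frac{37 \left(\left(-3\right) \left(-23\right)\right)}{3} = \frac{37}{3} \cdot 69 = 851$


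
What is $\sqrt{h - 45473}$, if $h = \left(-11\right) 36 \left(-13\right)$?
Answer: $5 i \sqrt{1613} \approx 200.81 i$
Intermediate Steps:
$h = 5148$ ($h = \left(-396\right) \left(-13\right) = 5148$)
$\sqrt{h - 45473} = \sqrt{5148 - 45473} = \sqrt{-40325} = 5 i \sqrt{1613}$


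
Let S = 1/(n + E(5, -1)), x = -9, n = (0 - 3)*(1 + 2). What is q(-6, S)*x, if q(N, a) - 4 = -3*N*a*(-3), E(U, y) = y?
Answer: -423/5 ≈ -84.600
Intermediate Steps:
n = -9 (n = -3*3 = -9)
S = -⅒ (S = 1/(-9 - 1) = 1/(-10) = -⅒ ≈ -0.10000)
q(N, a) = 4 + 9*N*a (q(N, a) = 4 - 3*N*a*(-3) = 4 + 9*N*a)
q(-6, S)*x = (4 + 9*(-6)*(-⅒))*(-9) = (4 + 27/5)*(-9) = (47/5)*(-9) = -423/5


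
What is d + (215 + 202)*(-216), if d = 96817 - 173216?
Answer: -166471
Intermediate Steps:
d = -76399
d + (215 + 202)*(-216) = -76399 + (215 + 202)*(-216) = -76399 + 417*(-216) = -76399 - 90072 = -166471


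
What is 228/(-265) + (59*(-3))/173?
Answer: -86349/45845 ≈ -1.8835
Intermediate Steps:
228/(-265) + (59*(-3))/173 = 228*(-1/265) - 177*1/173 = -228/265 - 177/173 = -86349/45845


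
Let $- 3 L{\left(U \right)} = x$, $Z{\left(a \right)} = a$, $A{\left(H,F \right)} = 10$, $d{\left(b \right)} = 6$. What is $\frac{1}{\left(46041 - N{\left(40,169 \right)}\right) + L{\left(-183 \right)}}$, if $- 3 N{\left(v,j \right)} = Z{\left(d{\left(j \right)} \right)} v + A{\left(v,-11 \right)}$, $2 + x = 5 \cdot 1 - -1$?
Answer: $\frac{1}{46123} \approx 2.1681 \cdot 10^{-5}$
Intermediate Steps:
$x = 4$ ($x = -2 + \left(5 \cdot 1 - -1\right) = -2 + \left(5 + \left(-3 + 4\right)\right) = -2 + \left(5 + 1\right) = -2 + 6 = 4$)
$N{\left(v,j \right)} = - \frac{10}{3} - 2 v$ ($N{\left(v,j \right)} = - \frac{6 v + 10}{3} = - \frac{10 + 6 v}{3} = - \frac{10}{3} - 2 v$)
$L{\left(U \right)} = - \frac{4}{3}$ ($L{\left(U \right)} = \left(- \frac{1}{3}\right) 4 = - \frac{4}{3}$)
$\frac{1}{\left(46041 - N{\left(40,169 \right)}\right) + L{\left(-183 \right)}} = \frac{1}{\left(46041 - \left(- \frac{10}{3} - 80\right)\right) - \frac{4}{3}} = \frac{1}{\left(46041 - - \frac{250}{3}\right) - \frac{4}{3}} = \frac{1}{\left(46041 + \frac{250}{3}\right) - \frac{4}{3}} = \frac{1}{\frac{138373}{3} - \frac{4}{3}} = \frac{1}{46123}$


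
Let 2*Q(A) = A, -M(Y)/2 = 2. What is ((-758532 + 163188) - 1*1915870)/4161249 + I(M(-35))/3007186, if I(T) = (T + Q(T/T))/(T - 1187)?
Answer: -856577133118685/1419405412834188 ≈ -0.60348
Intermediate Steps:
M(Y) = -4 (M(Y) = -2*2 = -4)
Q(A) = A/2
I(T) = (1/2 + T)/(-1187 + T) (I(T) = (T + (T/T)/2)/(T - 1187) = (T + (1/2)*1)/(-1187 + T) = (T + 1/2)/(-1187 + T) = (1/2 + T)/(-1187 + T))
((-758532 + 163188) - 1*1915870)/4161249 + I(M(-35))/3007186 = ((-758532 + 163188) - 1*1915870)/4161249 + ((1/2 - 4)/(-1187 - 4))/3007186 = (-595344 - 1915870)*(1/4161249) + (-7/2/(-1191))*(1/3007186) = -2511214*1/4161249 - 1/1191*(-7/2)*(1/3007186) = -2511214/4161249 + (7/2382)*(1/3007186) = -2511214/4161249 + 1/1023302436 = -856577133118685/1419405412834188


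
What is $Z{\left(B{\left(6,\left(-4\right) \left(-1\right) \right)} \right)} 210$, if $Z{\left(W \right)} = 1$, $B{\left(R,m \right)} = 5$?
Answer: $210$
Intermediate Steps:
$Z{\left(B{\left(6,\left(-4\right) \left(-1\right) \right)} \right)} 210 = 1 \cdot 210 = 210$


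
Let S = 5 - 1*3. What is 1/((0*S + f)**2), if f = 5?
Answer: 1/25 ≈ 0.040000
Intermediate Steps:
S = 2 (S = 5 - 3 = 2)
1/((0*S + f)**2) = 1/((0*2 + 5)**2) = 1/((0 + 5)**2) = 1/(5**2) = 1/25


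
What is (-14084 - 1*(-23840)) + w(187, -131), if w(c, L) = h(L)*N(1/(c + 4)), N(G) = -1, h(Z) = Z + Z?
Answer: 10018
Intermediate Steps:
h(Z) = 2*Z
w(c, L) = -2*L (w(c, L) = (2*L)*(-1) = -2*L)
(-14084 - 1*(-23840)) + w(187, -131) = (-14084 - 1*(-23840)) - 2*(-131) = (-14084 + 23840) + 262 = 9756 + 262 = 10018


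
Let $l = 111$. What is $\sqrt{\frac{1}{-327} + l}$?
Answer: $\frac{2 \sqrt{2967198}}{327} \approx 10.536$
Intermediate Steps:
$\sqrt{\frac{1}{-327} + l} = \sqrt{\frac{1}{-327} + 111} = \sqrt{- \frac{1}{327} + 111} = \sqrt{\frac{36296}{327}} = \frac{2 \sqrt{2967198}}{327}$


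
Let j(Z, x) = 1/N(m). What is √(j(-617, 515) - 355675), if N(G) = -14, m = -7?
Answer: I*√69712314/14 ≈ 596.38*I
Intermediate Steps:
j(Z, x) = -1/14 (j(Z, x) = 1/(-14) = -1/14)
√(j(-617, 515) - 355675) = √(-1/14 - 355675) = √(-4979451/14) = I*√69712314/14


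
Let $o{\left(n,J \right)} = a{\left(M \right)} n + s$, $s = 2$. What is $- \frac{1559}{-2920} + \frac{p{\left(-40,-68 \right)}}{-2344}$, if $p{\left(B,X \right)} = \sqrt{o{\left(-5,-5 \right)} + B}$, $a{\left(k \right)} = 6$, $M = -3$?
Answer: $\frac{1559}{2920} - \frac{i \sqrt{17}}{1172} \approx 0.5339 - 0.003518 i$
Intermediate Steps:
$o{\left(n,J \right)} = 2 + 6 n$ ($o{\left(n,J \right)} = 6 n + 2 = 2 + 6 n$)
$p{\left(B,X \right)} = \sqrt{-28 + B}$ ($p{\left(B,X \right)} = \sqrt{\left(2 + 6 \left(-5\right)\right) + B} = \sqrt{\left(2 - 30\right) + B} = \sqrt{-28 + B}$)
$- \frac{1559}{-2920} + \frac{p{\left(-40,-68 \right)}}{-2344} = - \frac{1559}{-2920} + \frac{\sqrt{-28 - 40}}{-2344} = \left(-1559\right) \left(- \frac{1}{2920}\right) + \sqrt{-68} \left(- \frac{1}{2344}\right) = \frac{1559}{2920} + 2 i \sqrt{17} \left(- \frac{1}{2344}\right) = \frac{1559}{2920} - \frac{i \sqrt{17}}{1172}$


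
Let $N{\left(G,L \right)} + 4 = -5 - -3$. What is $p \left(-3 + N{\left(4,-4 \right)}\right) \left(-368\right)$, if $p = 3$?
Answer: $9936$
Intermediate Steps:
$N{\left(G,L \right)} = -6$ ($N{\left(G,L \right)} = -4 - 2 = -6$)
$p \left(-3 + N{\left(4,-4 \right)}\right) \left(-368\right) = 3 \left(-3 - 6\right) \left(-368\right) = 3 \left(-9\right) \left(-368\right) = \left(-27\right) \left(-368\right) = 9936$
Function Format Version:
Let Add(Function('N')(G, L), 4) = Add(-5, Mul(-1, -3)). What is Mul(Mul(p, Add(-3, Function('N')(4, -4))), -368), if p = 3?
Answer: 9936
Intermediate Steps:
Function('N')(G, L) = -6 (Function('N')(G, L) = Add(-4, Add(-5, Mul(-1, -3))) = Add(-4, Add(-5, 3)) = Add(-4, -2) = -6)
Mul(Mul(p, Add(-3, Function('N')(4, -4))), -368) = Mul(Mul(3, Add(-3, -6)), -368) = Mul(Mul(3, -9), -368) = Mul(-27, -368) = 9936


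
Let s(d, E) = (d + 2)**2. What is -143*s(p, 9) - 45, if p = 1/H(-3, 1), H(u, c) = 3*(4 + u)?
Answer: -7412/9 ≈ -823.56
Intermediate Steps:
H(u, c) = 12 + 3*u
p = 1/3 (p = 1/(12 + 3*(-3)) = 1/(12 - 9) = 1/3 ≈ 0.33333)
s(d, E) = (2 + d)**2
-143*s(p, 9) - 45 = -143*(2 + 1/3)**2 - 45 = -143*(7/3)**2 - 45 = -143*49/9 - 45 = -7007/9 - 45 = -7412/9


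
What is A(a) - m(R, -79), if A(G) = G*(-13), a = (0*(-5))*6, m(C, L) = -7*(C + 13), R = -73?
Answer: -420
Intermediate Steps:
m(C, L) = -91 - 7*C (m(C, L) = -7*(13 + C) = -91 - 7*C)
a = 0 (a = 0*6 = 0)
A(G) = -13*G
A(a) - m(R, -79) = -13*0 - (-91 - 7*(-73)) = 0 - (-91 + 511) = 0 - 1*420 = 0 - 420 = -420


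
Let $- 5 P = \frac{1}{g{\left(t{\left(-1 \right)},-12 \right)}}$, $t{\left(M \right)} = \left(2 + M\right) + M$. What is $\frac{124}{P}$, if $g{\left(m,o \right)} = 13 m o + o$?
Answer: $7440$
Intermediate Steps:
$t{\left(M \right)} = 2 + 2 M$
$g{\left(m,o \right)} = o + 13 m o$ ($g{\left(m,o \right)} = 13 m o + o = o + 13 m o$)
$P = \frac{1}{60}$ ($P = - \frac{1}{5 \left(- 12 \left(1 + 13 \left(2 + 2 \left(-1\right)\right)\right)\right)} = - \frac{1}{5 \left(- 12 \left(1 + 13 \left(2 - 2\right)\right)\right)} = - \frac{1}{5 \left(- 12 \left(1 + 13 \cdot 0\right)\right)} = - \frac{1}{5 \left(- 12 \left(1 + 0\right)\right)} = - \frac{1}{5 \left(\left(-12\right) 1\right)} = - \frac{1}{5 \left(-12\right)} = \left(- \frac{1}{5}\right) \left(- \frac{1}{12}\right) = \frac{1}{60} \approx 0.016667$)
$\frac{124}{P} = 124 \frac{1}{\frac{1}{60}} = 124 \cdot 60 = 7440$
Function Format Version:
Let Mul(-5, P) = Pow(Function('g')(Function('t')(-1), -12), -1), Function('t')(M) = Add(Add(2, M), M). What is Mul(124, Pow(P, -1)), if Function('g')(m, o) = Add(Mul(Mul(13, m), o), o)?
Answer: 7440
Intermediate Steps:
Function('t')(M) = Add(2, Mul(2, M))
Function('g')(m, o) = Add(o, Mul(13, m, o)) (Function('g')(m, o) = Add(Mul(13, m, o), o) = Add(o, Mul(13, m, o)))
P = Rational(1, 60) (P = Mul(Rational(-1, 5), Pow(Mul(-12, Add(1, Mul(13, Add(2, Mul(2, -1))))), -1)) = Mul(Rational(-1, 5), Pow(Mul(-12, Add(1, Mul(13, Add(2, -2)))), -1)) = Mul(Rational(-1, 5), Pow(Mul(-12, Add(1, Mul(13, 0))), -1)) = Mul(Rational(-1, 5), Pow(Mul(-12, Add(1, 0)), -1)) = Mul(Rational(-1, 5), Pow(Mul(-12, 1), -1)) = Mul(Rational(-1, 5), Pow(-12, -1)) = Mul(Rational(-1, 5), Rational(-1, 12)) = Rational(1, 60) ≈ 0.016667)
Mul(124, Pow(P, -1)) = Mul(124, Pow(Rational(1, 60), -1)) = Mul(124, 60) = 7440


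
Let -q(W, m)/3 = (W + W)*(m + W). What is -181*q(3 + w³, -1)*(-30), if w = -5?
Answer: -488895480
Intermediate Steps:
q(W, m) = -6*W*(W + m) (q(W, m) = -3*(W + W)*(m + W) = -3*2*W*(W + m) = -6*W*(W + m))
-181*q(3 + w³, -1)*(-30) = -(-1086)*(3 + (-5)³)*((3 + (-5)³) - 1)*(-30) = -(-1086)*(3 - 125)*((3 - 125) - 1)*(-30) = -(-1086)*(-122)*(-122 - 1)*(-30) = -(-1086)*(-122)*(-123)*(-30) = -181*(-90036)*(-30) = 16296516*(-30) = -488895480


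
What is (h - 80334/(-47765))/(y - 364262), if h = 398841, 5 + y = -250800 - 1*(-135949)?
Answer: -6350240233/7628357090 ≈ -0.83245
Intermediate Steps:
y = -114856 (y = -5 + (-250800 - 1*(-135949)) = -5 + (-250800 + 135949) = -5 - 114851 = -114856)
(h - 80334/(-47765))/(y - 364262) = (398841 - 80334/(-47765))/(-114856 - 364262) = (398841 - 80334*(-1/47765))/(-479118) = (398841 + 80334/47765)*(-1/479118) = (19050720699/47765)*(-1/479118) = -6350240233/7628357090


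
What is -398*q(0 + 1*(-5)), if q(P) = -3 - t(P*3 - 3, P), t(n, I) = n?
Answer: -5970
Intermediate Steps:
q(P) = -3*P (q(P) = -3 - (P*3 - 3) = -3 - (3*P - 3) = -3 - (-3 + 3*P) = -3 + (3 - 3*P) = -3*P)
-398*q(0 + 1*(-5)) = -(-1194)*(0 + 1*(-5)) = -(-1194)*(0 - 5) = -(-1194)*(-5) = -398*15 = -5970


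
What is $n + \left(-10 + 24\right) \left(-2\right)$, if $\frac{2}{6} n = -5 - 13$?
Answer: $-82$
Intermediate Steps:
$n = -54$ ($n = 3 \left(-5 - 13\right) = 3 \left(-18\right) = -54$)
$n + \left(-10 + 24\right) \left(-2\right) = -54 + \left(-10 + 24\right) \left(-2\right) = -54 + 14 \left(-2\right) = -54 - 28 = -82$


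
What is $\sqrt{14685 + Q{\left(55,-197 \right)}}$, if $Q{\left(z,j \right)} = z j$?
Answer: $5 \sqrt{154} \approx 62.048$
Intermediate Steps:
$Q{\left(z,j \right)} = j z$
$\sqrt{14685 + Q{\left(55,-197 \right)}} = \sqrt{14685 - 10835} = \sqrt{3850} = 5 \sqrt{154}$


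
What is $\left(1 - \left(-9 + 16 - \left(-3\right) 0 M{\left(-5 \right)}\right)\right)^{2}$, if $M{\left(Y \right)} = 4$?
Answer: $36$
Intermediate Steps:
$\left(1 - \left(-9 + 16 - \left(-3\right) 0 M{\left(-5 \right)}\right)\right)^{2} = \left(1 - \left(-9 + 16 - \left(-3\right) 0 \cdot 4\right)\right)^{2} = \left(1 + \left(0 \cdot 4 - \left(-9 + 16\right)\right)\right)^{2} = \left(1 + \left(0 - 7\right)\right)^{2} = \left(1 - 7\right)^{2} = \left(-6\right)^{2} = 36$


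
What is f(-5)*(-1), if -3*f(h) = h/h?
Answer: ⅓ ≈ 0.33333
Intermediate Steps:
f(h) = -⅓ (f(h) = -h/(3*h) = -⅓*1 = -⅓)
f(-5)*(-1) = -⅓*(-1) = ⅓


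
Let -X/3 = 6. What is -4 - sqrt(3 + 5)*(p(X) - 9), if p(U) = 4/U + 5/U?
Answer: -4 + 19*sqrt(2) ≈ 22.870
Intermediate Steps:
X = -18 (X = -3*6 = -18)
p(U) = 9/U
-4 - sqrt(3 + 5)*(p(X) - 9) = -4 - sqrt(3 + 5)*(9/(-18) - 9) = -4 - sqrt(8)*(9*(-1/18) - 9) = -4 - 2*sqrt(2)*(-1/2 - 9) = -4 - 2*sqrt(2)*(-19)/2 = -4 - (-19)*sqrt(2) = -4 + 19*sqrt(2)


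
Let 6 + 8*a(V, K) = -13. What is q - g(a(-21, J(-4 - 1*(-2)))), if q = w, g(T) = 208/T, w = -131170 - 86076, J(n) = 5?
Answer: -4126010/19 ≈ -2.1716e+5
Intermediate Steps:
a(V, K) = -19/8 (a(V, K) = -¾ + (⅛)*(-13) = -¾ - 13/8 = -19/8)
w = -217246
q = -217246
q - g(a(-21, J(-4 - 1*(-2)))) = -217246 - 208/(-19/8) = -217246 - 208*(-8)/19 = -217246 - 1*(-1664/19) = -217246 + 1664/19 = -4126010/19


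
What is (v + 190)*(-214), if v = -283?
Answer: 19902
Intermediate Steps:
(v + 190)*(-214) = (-283 + 190)*(-214) = -93*(-214) = 19902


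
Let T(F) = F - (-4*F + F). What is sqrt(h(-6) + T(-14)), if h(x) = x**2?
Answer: 2*I*sqrt(5) ≈ 4.4721*I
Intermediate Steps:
T(F) = 4*F (T(F) = F - (-3)*F = F + 3*F = 4*F)
sqrt(h(-6) + T(-14)) = sqrt((-6)**2 + 4*(-14)) = sqrt(36 - 56) = sqrt(-20) = 2*I*sqrt(5)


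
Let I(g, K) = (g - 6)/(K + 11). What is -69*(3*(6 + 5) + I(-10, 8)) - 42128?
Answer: -842591/19 ≈ -44347.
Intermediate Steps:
I(g, K) = (-6 + g)/(11 + K)
-69*(3*(6 + 5) + I(-10, 8)) - 42128 = -69*(3*(6 + 5) + (-6 - 10)/(11 + 8)) - 42128 = -69*(3*11 - 16/19) - 42128 = -69*(33 + (1/19)*(-16)) - 42128 = -69*(33 - 16/19) - 42128 = -69*611/19 - 42128 = -42159/19 - 42128 = -842591/19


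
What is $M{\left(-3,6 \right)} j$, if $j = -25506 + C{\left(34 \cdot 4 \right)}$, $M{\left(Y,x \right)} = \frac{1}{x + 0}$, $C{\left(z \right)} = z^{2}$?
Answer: $- \frac{3505}{3} \approx -1168.3$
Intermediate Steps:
$M{\left(Y,x \right)} = \frac{1}{x}$
$j = -7010$ ($j = -25506 + \left(34 \cdot 4\right)^{2} = -25506 + 136^{2} = -25506 + 18496 = -7010$)
$M{\left(-3,6 \right)} j = \frac{1}{6} \left(-7010\right) = - \frac{3505}{3}$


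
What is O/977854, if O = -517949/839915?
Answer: -517949/821314242410 ≈ -6.3063e-7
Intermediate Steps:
O = -517949/839915 (O = -517949*1/839915 = -517949/839915 ≈ -0.61667)
O/977854 = -517949/839915/977854 = -517949/839915*1/977854 = -517949/821314242410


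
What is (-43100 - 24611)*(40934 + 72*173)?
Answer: -3615090290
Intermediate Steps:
(-43100 - 24611)*(40934 + 72*173) = -67711*(40934 + 12456) = -67711*53390 = -3615090290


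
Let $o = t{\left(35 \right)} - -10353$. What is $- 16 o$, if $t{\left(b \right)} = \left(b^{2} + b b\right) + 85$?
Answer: $-206208$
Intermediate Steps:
$t{\left(b \right)} = 85 + 2 b^{2}$ ($t{\left(b \right)} = \left(b^{2} + b^{2}\right) + 85 = 2 b^{2} + 85 = 85 + 2 b^{2}$)
$o = 12888$ ($o = \left(85 + 2 \cdot 35^{2}\right) - -10353 = \left(85 + 2 \cdot 1225\right) + 10353 = \left(85 + 2450\right) + 10353 = 2535 + 10353 = 12888$)
$- 16 o = \left(-16\right) 12888 = -206208$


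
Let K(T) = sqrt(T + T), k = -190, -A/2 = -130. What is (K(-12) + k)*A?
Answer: -49400 + 520*I*sqrt(6) ≈ -49400.0 + 1273.7*I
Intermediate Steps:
A = 260 (A = -2*(-130) = 260)
K(T) = sqrt(2)*sqrt(T) (K(T) = sqrt(2*T) = sqrt(2)*sqrt(T))
(K(-12) + k)*A = (sqrt(2)*sqrt(-12) - 190)*260 = (sqrt(2)*(2*I*sqrt(3)) - 190)*260 = (2*I*sqrt(6) - 190)*260 = (-190 + 2*I*sqrt(6))*260 = -49400 + 520*I*sqrt(6)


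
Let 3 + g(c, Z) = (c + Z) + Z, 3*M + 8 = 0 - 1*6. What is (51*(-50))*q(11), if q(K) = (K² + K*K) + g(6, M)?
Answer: -600950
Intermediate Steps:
M = -14/3 (M = -8/3 + (0 - 1*6)/3 = -8/3 + (0 - 6)/3 = -8/3 + (⅓)*(-6) = -8/3 - 2 = -14/3 ≈ -4.6667)
g(c, Z) = -3 + c + 2*Z (g(c, Z) = -3 + ((c + Z) + Z) = -3 + ((Z + c) + Z) = -3 + (c + 2*Z) = -3 + c + 2*Z)
q(K) = -19/3 + 2*K² (q(K) = (K² + K*K) + (-3 + 6 + 2*(-14/3)) = (K² + K²) + (-3 + 6 - 28/3) = 2*K² - 19/3 = -19/3 + 2*K²)
(51*(-50))*q(11) = (51*(-50))*(-19/3 + 2*11²) = -2550*(-19/3 + 2*121) = -2550*(-19/3 + 242) = -2550*707/3 = -600950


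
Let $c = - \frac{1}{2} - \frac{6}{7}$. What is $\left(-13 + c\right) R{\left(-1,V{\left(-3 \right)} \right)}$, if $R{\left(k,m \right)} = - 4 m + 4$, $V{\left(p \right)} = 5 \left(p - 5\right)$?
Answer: $- \frac{16482}{7} \approx -2354.6$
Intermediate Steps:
$c = - \frac{19}{14}$ ($c = \left(-1\right) \frac{1}{2} - \frac{6}{7} = - \frac{1}{2} - \frac{6}{7} = - \frac{19}{14} \approx -1.3571$)
$V{\left(p \right)} = -25 + 5 p$ ($V{\left(p \right)} = 5 \left(-5 + p\right) = -25 + 5 p$)
$R{\left(k,m \right)} = 4 - 4 m$
$\left(-13 + c\right) R{\left(-1,V{\left(-3 \right)} \right)} = \left(-13 - \frac{19}{14}\right) \left(4 - 4 \left(-25 + 5 \left(-3\right)\right)\right) = - \frac{201 \left(4 - 4 \left(-25 - 15\right)\right)}{14} = - \frac{201 \left(4 - -160\right)}{14} = - \frac{201 \left(4 + 160\right)}{14} = \left(- \frac{201}{14}\right) 164 = - \frac{16482}{7}$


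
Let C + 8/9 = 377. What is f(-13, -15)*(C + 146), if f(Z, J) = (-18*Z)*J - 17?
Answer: -16573373/9 ≈ -1.8415e+6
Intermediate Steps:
f(Z, J) = -17 - 18*J*Z (f(Z, J) = -18*J*Z - 17 = -17 - 18*J*Z)
C = 3385/9 (C = -8/9 + 377 = 3385/9 ≈ 376.11)
f(-13, -15)*(C + 146) = (-17 - 18*(-15)*(-13))*(3385/9 + 146) = (-17 - 3510)*(4699/9) = -3527*4699/9 = -16573373/9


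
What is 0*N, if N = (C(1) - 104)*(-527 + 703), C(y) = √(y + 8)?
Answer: 0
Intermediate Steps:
C(y) = √(8 + y)
N = -17776 (N = (√(8 + 1) - 104)*(-527 + 703) = (√9 - 104)*176 = (3 - 104)*176 = -101*176 = -17776)
0*N = 0*(-17776) = 0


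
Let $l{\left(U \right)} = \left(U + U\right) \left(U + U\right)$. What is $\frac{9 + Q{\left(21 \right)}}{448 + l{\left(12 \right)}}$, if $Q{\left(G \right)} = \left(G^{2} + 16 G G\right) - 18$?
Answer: $\frac{117}{16} \approx 7.3125$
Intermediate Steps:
$l{\left(U \right)} = 4 U^{2}$ ($l{\left(U \right)} = 2 U 2 U = 4 U^{2}$)
$Q{\left(G \right)} = -18 + 17 G^{2}$ ($Q{\left(G \right)} = \left(G^{2} + 16 G^{2}\right) - 18 = 17 G^{2} - 18 = -18 + 17 G^{2}$)
$\frac{9 + Q{\left(21 \right)}}{448 + l{\left(12 \right)}} = \frac{9 - \left(18 - 17 \cdot 21^{2}\right)}{448 + 4 \cdot 12^{2}} = \frac{9 + \left(-18 + 17 \cdot 441\right)}{448 + 4 \cdot 144} = \frac{9 + \left(-18 + 7497\right)}{448 + 576} = \frac{9 + 7479}{1024} = 7488 \cdot \frac{1}{1024} = \frac{117}{16}$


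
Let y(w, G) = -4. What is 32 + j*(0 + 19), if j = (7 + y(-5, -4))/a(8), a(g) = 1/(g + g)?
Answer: 944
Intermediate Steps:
a(g) = 1/(2*g)
j = 48 (j = (7 - 4)/(((1/2)/8)) = 3/(((1/2)*(1/8))) = 3/(1/16) = 3*16 = 48)
32 + j*(0 + 19) = 32 + 48*(0 + 19) = 32 + 48*19 = 32 + 912 = 944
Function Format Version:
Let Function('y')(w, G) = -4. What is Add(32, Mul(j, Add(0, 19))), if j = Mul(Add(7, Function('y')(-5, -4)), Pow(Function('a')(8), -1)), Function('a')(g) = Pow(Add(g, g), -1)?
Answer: 944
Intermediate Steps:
Function('a')(g) = Mul(Rational(1, 2), Pow(g, -1)) (Function('a')(g) = Pow(Mul(2, g), -1) = Mul(Rational(1, 2), Pow(g, -1)))
j = 48 (j = Mul(Add(7, -4), Pow(Mul(Rational(1, 2), Pow(8, -1)), -1)) = Mul(3, Pow(Mul(Rational(1, 2), Rational(1, 8)), -1)) = Mul(3, Pow(Rational(1, 16), -1)) = Mul(3, 16) = 48)
Add(32, Mul(j, Add(0, 19))) = Add(32, Mul(48, Add(0, 19))) = Add(32, Mul(48, 19)) = Add(32, 912) = 944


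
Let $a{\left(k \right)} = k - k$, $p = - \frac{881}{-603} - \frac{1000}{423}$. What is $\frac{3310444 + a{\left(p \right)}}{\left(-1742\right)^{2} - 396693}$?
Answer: $\frac{37196}{29639} \approx 1.255$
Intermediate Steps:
$p = - \frac{8531}{9447}$ ($p = \left(-881\right) \left(- \frac{1}{603}\right) - \frac{1000}{423} = \frac{881}{603} - \frac{1000}{423} = - \frac{8531}{9447} \approx -0.90304$)
$a{\left(k \right)} = 0$
$\frac{3310444 + a{\left(p \right)}}{\left(-1742\right)^{2} - 396693} = \frac{3310444 + 0}{\left(-1742\right)^{2} - 396693} = \frac{3310444}{3034564 - 396693} = \frac{3310444}{2637871} = 3310444 \cdot \frac{1}{2637871} = \frac{37196}{29639}$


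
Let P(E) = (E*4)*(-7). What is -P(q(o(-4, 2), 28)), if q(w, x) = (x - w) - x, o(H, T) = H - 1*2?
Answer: 168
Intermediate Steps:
o(H, T) = -2 + H (o(H, T) = H - 2 = -2 + H)
q(w, x) = -w
P(E) = -28*E (P(E) = (4*E)*(-7) = -28*E)
-P(q(o(-4, 2), 28)) = -(-28)*(-(-2 - 4)) = -(-28)*(-1*(-6)) = -(-28)*6 = -1*(-168) = 168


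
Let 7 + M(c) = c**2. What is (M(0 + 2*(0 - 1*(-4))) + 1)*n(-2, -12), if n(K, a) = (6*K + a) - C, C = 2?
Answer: -1508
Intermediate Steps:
n(K, a) = -2 + a + 6*K (n(K, a) = (6*K + a) - 1*2 = (a + 6*K) - 2 = -2 + a + 6*K)
M(c) = -7 + c**2
(M(0 + 2*(0 - 1*(-4))) + 1)*n(-2, -12) = ((-7 + (0 + 2*(0 - 1*(-4)))**2) + 1)*(-2 - 12 + 6*(-2)) = ((-7 + (0 + 2*(0 + 4))**2) + 1)*(-2 - 12 - 12) = ((-7 + (0 + 2*4)**2) + 1)*(-26) = ((-7 + (0 + 8)**2) + 1)*(-26) = ((-7 + 8**2) + 1)*(-26) = ((-7 + 64) + 1)*(-26) = (57 + 1)*(-26) = 58*(-26) = -1508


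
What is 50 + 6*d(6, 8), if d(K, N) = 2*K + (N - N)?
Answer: 122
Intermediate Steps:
d(K, N) = 2*K (d(K, N) = 2*K + 0 = 2*K)
50 + 6*d(6, 8) = 50 + 6*(2*6) = 50 + 6*12 = 50 + 72 = 122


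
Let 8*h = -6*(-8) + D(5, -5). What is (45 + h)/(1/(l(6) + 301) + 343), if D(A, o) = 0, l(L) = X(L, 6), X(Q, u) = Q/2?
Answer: 15504/104273 ≈ 0.14869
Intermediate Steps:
X(Q, u) = Q/2 (X(Q, u) = Q*(½) = Q/2)
l(L) = L/2
h = 6 (h = (-6*(-8) + 0)/8 = (48 + 0)/8 = (⅛)*48 = 6)
(45 + h)/(1/(l(6) + 301) + 343) = (45 + 6)/(1/((½)*6 + 301) + 343) = 51/(1/(3 + 301) + 343) = 51/(1/304 + 343) = 51/(104273/304) = 51*(304/104273) = 15504/104273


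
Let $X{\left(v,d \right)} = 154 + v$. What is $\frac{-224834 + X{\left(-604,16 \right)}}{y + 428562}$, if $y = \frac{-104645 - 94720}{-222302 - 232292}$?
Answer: $- \frac{102412754696}{194821913193} \approx -0.52567$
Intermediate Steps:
$y = \frac{199365}{454594}$ ($y = - \frac{199365}{-454594} = \left(-199365\right) \left(- \frac{1}{454594}\right) = \frac{199365}{454594} \approx 0.43856$)
$\frac{-224834 + X{\left(-604,16 \right)}}{y + 428562} = \frac{-224834 + \left(154 - 604\right)}{\frac{199365}{454594} + 428562} = \frac{-224834 - 450}{\frac{194821913193}{454594}} = \left(-225284\right) \frac{454594}{194821913193} = - \frac{102412754696}{194821913193}$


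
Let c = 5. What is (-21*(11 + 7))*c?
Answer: -1890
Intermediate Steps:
(-21*(11 + 7))*c = -21*(11 + 7)*5 = -21*18*5 = -378*5 = -1890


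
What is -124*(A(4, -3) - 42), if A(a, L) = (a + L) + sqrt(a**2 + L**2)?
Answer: 4464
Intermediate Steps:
A(a, L) = L + a + sqrt(L**2 + a**2) (A(a, L) = (L + a) + sqrt(L**2 + a**2) = L + a + sqrt(L**2 + a**2))
-124*(A(4, -3) - 42) = -124*((-3 + 4 + sqrt((-3)**2 + 4**2)) - 42) = -124*((-3 + 4 + sqrt(9 + 16)) - 42) = -124*((-3 + 4 + sqrt(25)) - 42) = -124*((-3 + 4 + 5) - 42) = -124*(6 - 42) = -124*(-36) = 4464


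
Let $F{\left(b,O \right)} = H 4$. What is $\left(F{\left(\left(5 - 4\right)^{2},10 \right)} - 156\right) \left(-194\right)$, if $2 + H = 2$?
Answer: $30264$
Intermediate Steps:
$H = 0$ ($H = -2 + 2 = 0$)
$F{\left(b,O \right)} = 0$ ($F{\left(b,O \right)} = 0 \cdot 4 = 0$)
$\left(F{\left(\left(5 - 4\right)^{2},10 \right)} - 156\right) \left(-194\right) = \left(0 - 156\right) \left(-194\right) = \left(-156\right) \left(-194\right) = 30264$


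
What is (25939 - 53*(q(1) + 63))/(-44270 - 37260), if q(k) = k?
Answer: -22547/81530 ≈ -0.27655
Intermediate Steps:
(25939 - 53*(q(1) + 63))/(-44270 - 37260) = (25939 - 53*(1 + 63))/(-44270 - 37260) = (25939 - 53*64)/(-81530) = (25939 - 3392)*(-1/81530) = 22547*(-1/81530) = -22547/81530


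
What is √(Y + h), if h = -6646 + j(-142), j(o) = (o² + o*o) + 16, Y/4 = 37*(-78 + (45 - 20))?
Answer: √25854 ≈ 160.79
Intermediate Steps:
Y = -7844 (Y = 4*(37*(-78 + (45 - 20))) = 4*(37*(-78 + 25)) = 4*(37*(-53)) = 4*(-1961) = -7844)
j(o) = 16 + 2*o² (j(o) = (o² + o²) + 16 = 2*o² + 16 = 16 + 2*o²)
h = 33698 (h = -6646 + (16 + 2*(-142)²) = -6646 + (16 + 2*20164) = -6646 + (16 + 40328) = -6646 + 40344 = 33698)
√(Y + h) = √(-7844 + 33698) = √25854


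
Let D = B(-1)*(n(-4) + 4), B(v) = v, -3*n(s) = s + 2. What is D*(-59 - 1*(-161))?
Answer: -476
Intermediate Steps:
n(s) = -2/3 - s/3 (n(s) = -(s + 2)/3 = -(2 + s)/3 = -2/3 - s/3)
D = -14/3 (D = -((-2/3 - 1/3*(-4)) + 4) = -((-2/3 + 4/3) + 4) = -(2/3 + 4) = -1*14/3 = -14/3 ≈ -4.6667)
D*(-59 - 1*(-161)) = -14*(-59 - 1*(-161))/3 = -14*(-59 + 161)/3 = -14/3*102 = -476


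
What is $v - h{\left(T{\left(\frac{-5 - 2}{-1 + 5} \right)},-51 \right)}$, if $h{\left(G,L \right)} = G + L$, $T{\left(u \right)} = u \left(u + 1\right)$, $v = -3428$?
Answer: $- \frac{54053}{16} \approx -3378.3$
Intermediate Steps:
$T{\left(u \right)} = u \left(1 + u\right)$
$v - h{\left(T{\left(\frac{-5 - 2}{-1 + 5} \right)},-51 \right)} = -3428 - \left(\frac{-5 - 2}{-1 + 5} \left(1 + \frac{-5 - 2}{-1 + 5}\right) - 51\right) = -3428 - \left(- \frac{7}{4} \left(1 - \frac{7}{4}\right) - 51\right) = -3428 - \left(\left(-7\right) \frac{1}{4} \left(1 - \frac{7}{4}\right) - 51\right) = -3428 - \left(- \frac{7 \left(1 - \frac{7}{4}\right)}{4} - 51\right) = -3428 - \left(\left(- \frac{7}{4}\right) \left(- \frac{3}{4}\right) - 51\right) = -3428 - \left(\frac{21}{16} - 51\right) = -3428 - - \frac{795}{16} = -3428 + \frac{795}{16} = - \frac{54053}{16}$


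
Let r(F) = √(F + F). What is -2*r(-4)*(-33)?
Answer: 132*I*√2 ≈ 186.68*I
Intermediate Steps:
r(F) = √2*√F (r(F) = √(2*F) = √2*√F)
-2*r(-4)*(-33) = -2*√2*√(-4)*(-33) = -2*√2*2*I*(-33) = -4*I*√2*(-33) = 132*I*√2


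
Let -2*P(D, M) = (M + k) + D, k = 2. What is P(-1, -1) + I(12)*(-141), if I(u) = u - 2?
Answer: -1410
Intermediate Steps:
P(D, M) = -1 - D/2 - M/2 (P(D, M) = -((M + 2) + D)/2 = -((2 + M) + D)/2 = -(2 + D + M)/2 = -1 - D/2 - M/2)
I(u) = -2 + u
P(-1, -1) + I(12)*(-141) = (-1 - 1/2*(-1) - 1/2*(-1)) + (-2 + 12)*(-141) = (-1 + 1/2 + 1/2) + 10*(-141) = 0 - 1410 = -1410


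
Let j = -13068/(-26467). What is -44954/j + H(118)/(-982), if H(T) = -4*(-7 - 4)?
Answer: -292095434417/3208194 ≈ -91047.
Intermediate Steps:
j = 13068/26467 (j = -13068*(-1/26467) = 13068/26467 ≈ 0.49375)
H(T) = 44 (H(T) = -4*(-11) = 44)
-44954/j + H(118)/(-982) = -44954/13068/26467 + 44/(-982) = -44954*26467/13068 + 44*(-1/982) = -594898759/6534 - 22/491 = -292095434417/3208194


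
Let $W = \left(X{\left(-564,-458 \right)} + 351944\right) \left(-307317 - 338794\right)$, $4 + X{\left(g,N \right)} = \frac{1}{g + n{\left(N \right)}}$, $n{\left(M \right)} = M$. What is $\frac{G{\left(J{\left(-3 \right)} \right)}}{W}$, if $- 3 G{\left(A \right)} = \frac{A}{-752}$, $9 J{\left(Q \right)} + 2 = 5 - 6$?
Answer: $\frac{511}{786424461432072696} \approx 6.4978 \cdot 10^{-16}$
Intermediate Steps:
$J{\left(Q \right)} = - \frac{1}{3}$ ($J{\left(Q \right)} = - \frac{2}{9} + \frac{5 - 6}{9} = - \frac{2}{9} + \frac{1}{9} \left(-1\right) = - \frac{2}{9} - \frac{1}{9} = - \frac{1}{3}$)
$X{\left(g,N \right)} = -4 + \frac{1}{N + g}$ ($X{\left(g,N \right)} = -4 + \frac{1}{g + N} = -4 + \frac{1}{N + g}$)
$G{\left(A \right)} = \frac{A}{2256}$ ($G{\left(A \right)} = - \frac{A \frac{1}{-752}}{3} = - \frac{A \left(- \frac{1}{752}\right)}{3} = - \frac{\left(- \frac{1}{752}\right) A}{3} = \frac{A}{2256}$)
$W = - \frac{232394935411369}{1022}$ ($W = \left(\frac{1 - -1832 - -2256}{-458 - 564} + 351944\right) \left(-307317 - 338794\right) = \left(\frac{1 + 1832 + 2256}{-1022} + 351944\right) \left(-646111\right) = \left(\left(- \frac{1}{1022}\right) 4089 + 351944\right) \left(-646111\right) = \left(- \frac{4089}{1022} + 351944\right) \left(-646111\right) = \frac{359682679}{1022} \left(-646111\right) = - \frac{232394935411369}{1022} \approx -2.2739 \cdot 10^{11}$)
$\frac{G{\left(J{\left(-3 \right)} \right)}}{W} = \frac{\frac{1}{2256} \left(- \frac{1}{3}\right)}{- \frac{232394935411369}{1022}} = \left(- \frac{1}{6768}\right) \left(- \frac{1022}{232394935411369}\right) = \frac{511}{786424461432072696}$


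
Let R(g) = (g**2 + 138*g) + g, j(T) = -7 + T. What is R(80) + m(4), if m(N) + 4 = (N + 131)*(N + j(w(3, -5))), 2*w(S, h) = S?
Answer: 34627/2 ≈ 17314.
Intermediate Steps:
w(S, h) = S/2
R(g) = g**2 + 139*g
m(N) = -4 + (131 + N)*(-11/2 + N) (m(N) = -4 + (N + 131)*(N + (-7 + (1/2)*3)) = -4 + (131 + N)*(N + (-7 + 3/2)) = -4 + (131 + N)*(N - 11/2) = -4 + (131 + N)*(-11/2 + N))
R(80) + m(4) = 80*(139 + 80) + (-1449/2 + 4**2 + (251/2)*4) = 80*219 + (-1449/2 + 16 + 502) = 17520 - 413/2 = 34627/2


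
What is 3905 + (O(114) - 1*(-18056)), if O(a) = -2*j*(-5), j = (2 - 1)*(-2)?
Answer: 21941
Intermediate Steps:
j = -2 (j = 1*(-2) = -2)
O(a) = -20 (O(a) = -2*(-2)*(-5) = 4*(-5) = -20)
3905 + (O(114) - 1*(-18056)) = 3905 + (-20 - 1*(-18056)) = 3905 + (-20 + 18056) = 3905 + 18036 = 21941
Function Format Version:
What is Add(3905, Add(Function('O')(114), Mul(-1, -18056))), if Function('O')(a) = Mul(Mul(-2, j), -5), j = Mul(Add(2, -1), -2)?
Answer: 21941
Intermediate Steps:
j = -2 (j = Mul(1, -2) = -2)
Function('O')(a) = -20 (Function('O')(a) = Mul(Mul(-2, -2), -5) = Mul(4, -5) = -20)
Add(3905, Add(Function('O')(114), Mul(-1, -18056))) = Add(3905, Add(-20, Mul(-1, -18056))) = Add(3905, Add(-20, 18056)) = Add(3905, 18036) = 21941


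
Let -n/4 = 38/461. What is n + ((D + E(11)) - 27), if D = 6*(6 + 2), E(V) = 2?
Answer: 10451/461 ≈ 22.670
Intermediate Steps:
D = 48 (D = 6*8 = 48)
n = -152/461 ≈ -0.32972
n + ((D + E(11)) - 27) = -152/461 + ((48 + 2) - 27) = -152/461 + (50 - 27) = -152/461 + 23 = 10451/461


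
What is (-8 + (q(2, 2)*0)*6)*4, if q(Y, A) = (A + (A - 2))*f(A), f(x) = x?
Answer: -32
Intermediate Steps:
q(Y, A) = A*(-2 + 2*A) (q(Y, A) = (A + (A - 2))*A = (A + (-2 + A))*A = (-2 + 2*A)*A = A*(-2 + 2*A))
(-8 + (q(2, 2)*0)*6)*4 = (-8 + ((2*2*(-1 + 2))*0)*6)*4 = (-8 + ((2*2*1)*0)*6)*4 = (-8 + (4*0)*6)*4 = (-8 + 0*6)*4 = (-8 + 0)*4 = -8*4 = -32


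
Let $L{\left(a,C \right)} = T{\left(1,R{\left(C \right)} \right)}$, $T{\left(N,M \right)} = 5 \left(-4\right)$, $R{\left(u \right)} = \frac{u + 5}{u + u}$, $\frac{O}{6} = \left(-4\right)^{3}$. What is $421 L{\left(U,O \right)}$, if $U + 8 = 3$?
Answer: $-8420$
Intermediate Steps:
$O = -384$ ($O = 6 \left(-4\right)^{3} = 6 \left(-64\right) = -384$)
$U = -5$ ($U = -8 + 3 = -5$)
$R{\left(u \right)} = \frac{5 + u}{2 u}$
$T{\left(N,M \right)} = -20$
$L{\left(a,C \right)} = -20$
$421 L{\left(U,O \right)} = 421 \left(-20\right) = -8420$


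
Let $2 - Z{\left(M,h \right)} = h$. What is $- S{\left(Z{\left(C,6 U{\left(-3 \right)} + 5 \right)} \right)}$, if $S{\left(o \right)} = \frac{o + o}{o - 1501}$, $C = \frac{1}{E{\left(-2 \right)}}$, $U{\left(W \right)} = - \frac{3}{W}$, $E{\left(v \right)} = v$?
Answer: $- \frac{9}{755} \approx -0.011921$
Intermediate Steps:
$C = - \frac{1}{2}$ ($C = \frac{1}{-2} = - \frac{1}{2} \approx -0.5$)
$Z{\left(M,h \right)} = 2 - h$
$S{\left(o \right)} = \frac{2 o}{-1501 + o}$
$- S{\left(Z{\left(C,6 U{\left(-3 \right)} + 5 \right)} \right)} = - \frac{2 \left(2 - \left(6 \left(- \frac{3}{-3}\right) + 5\right)\right)}{-1501 - \left(3 + 6 \left(-3\right) \frac{1}{-3}\right)} = - \frac{2 \left(2 - \left(6 \left(\left(-3\right) \left(- \frac{1}{3}\right)\right) + 5\right)\right)}{-1501 - \left(3 + 6 \left(-3\right) \left(- \frac{1}{3}\right)\right)} = - \frac{2 \left(2 - \left(6 \cdot 1 + 5\right)\right)}{-1501 - \left(3 + 6\right)} = - \frac{2 \left(2 - \left(6 + 5\right)\right)}{-1501 + \left(2 - \left(6 + 5\right)\right)} = - \frac{2 \left(2 - 11\right)}{-1501 + \left(2 - 11\right)} = - \frac{2 \left(-9\right)}{-1501 - 9} = - \frac{2 \left(-9\right)}{-1510} = - \frac{2 \left(-9\right) \left(-1\right)}{1510} = \left(-1\right) \frac{9}{755} = - \frac{9}{755}$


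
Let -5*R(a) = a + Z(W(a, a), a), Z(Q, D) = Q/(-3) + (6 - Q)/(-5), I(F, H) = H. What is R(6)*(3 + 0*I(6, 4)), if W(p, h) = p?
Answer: -12/5 ≈ -2.4000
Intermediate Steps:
Z(Q, D) = -6/5 - 2*Q/15 (Z(Q, D) = Q*(-⅓) + (6 - Q)*(-⅕) = -Q/3 + (-6/5 + Q/5) = -6/5 - 2*Q/15)
R(a) = 6/25 - 13*a/75 (R(a) = -(a + (-6/5 - 2*a/15))/5 = -(-6/5 + 13*a/15)/5 = 6/25 - 13*a/75)
R(6)*(3 + 0*I(6, 4)) = (6/25 - 13/75*6)*(3 + 0*4) = (6/25 - 26/25)*(3 + 0) = -⅘*3 = -12/5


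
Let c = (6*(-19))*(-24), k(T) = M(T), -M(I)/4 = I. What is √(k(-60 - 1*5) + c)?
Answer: 2*√749 ≈ 54.736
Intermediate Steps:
M(I) = -4*I
k(T) = -4*T
c = 2736 (c = -114*(-24) = 2736)
√(k(-60 - 1*5) + c) = √(-4*(-60 - 1*5) + 2736) = √(-4*(-60 - 5) + 2736) = √(-4*(-65) + 2736) = √(260 + 2736) = √2996 = 2*√749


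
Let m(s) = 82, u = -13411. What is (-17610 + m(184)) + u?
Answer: -30939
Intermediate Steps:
(-17610 + m(184)) + u = (-17610 + 82) - 13411 = -17528 - 13411 = -30939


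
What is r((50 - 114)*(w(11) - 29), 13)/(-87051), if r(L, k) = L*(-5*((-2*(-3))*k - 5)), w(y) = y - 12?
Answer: 233600/29017 ≈ 8.0504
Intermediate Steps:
w(y) = -12 + y
r(L, k) = L*(25 - 30*k) (r(L, k) = L*(-5*(6*k - 5)) = L*(-5*(-5 + 6*k)) = L*(25 - 30*k))
r((50 - 114)*(w(11) - 29), 13)/(-87051) = (5*((50 - 114)*((-12 + 11) - 29))*(5 - 6*13))/(-87051) = (5*(-64*(-1 - 29))*(5 - 78))*(-1/87051) = (5*(-64*(-30))*(-73))*(-1/87051) = (5*1920*(-73))*(-1/87051) = -700800*(-1/87051) = 233600/29017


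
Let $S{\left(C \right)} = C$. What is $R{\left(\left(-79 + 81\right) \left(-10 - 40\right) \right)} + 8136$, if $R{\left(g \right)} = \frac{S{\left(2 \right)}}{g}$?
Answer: $\frac{406799}{50} \approx 8136.0$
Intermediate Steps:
$R{\left(g \right)} = \frac{2}{g}$
$R{\left(\left(-79 + 81\right) \left(-10 - 40\right) \right)} + 8136 = \frac{2}{\left(-79 + 81\right) \left(-10 - 40\right)} + 8136 = \frac{2}{2 \left(-50\right)} + 8136 = \frac{2}{-100} + 8136 = 2 \left(- \frac{1}{100}\right) + 8136 = - \frac{1}{50} + 8136 = \frac{406799}{50}$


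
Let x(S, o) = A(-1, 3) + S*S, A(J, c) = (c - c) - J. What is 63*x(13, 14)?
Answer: 10710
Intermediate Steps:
A(J, c) = -J (A(J, c) = 0 - J = -J)
x(S, o) = 1 + S² (x(S, o) = -1*(-1) + S*S = 1 + S²)
63*x(13, 14) = 63*(1 + 13²) = 63*(1 + 169) = 63*170 = 10710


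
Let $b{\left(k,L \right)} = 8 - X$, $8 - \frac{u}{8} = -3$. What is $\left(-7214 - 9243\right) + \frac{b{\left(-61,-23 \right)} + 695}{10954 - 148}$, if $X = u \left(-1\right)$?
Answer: $- \frac{177833551}{10806} \approx -16457.0$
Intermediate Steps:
$u = 88$ ($u = 64 - -24 = 64 + 24 = 88$)
$X = -88$ ($X = 88 \left(-1\right) = -88$)
$b{\left(k,L \right)} = 96$ ($b{\left(k,L \right)} = 8 - -88 = 8 + 88 = 96$)
$\left(-7214 - 9243\right) + \frac{b{\left(-61,-23 \right)} + 695}{10954 - 148} = \left(-7214 - 9243\right) + \frac{96 + 695}{10954 - 148} = -16457 + \frac{791}{10806} = - \frac{177833551}{10806}$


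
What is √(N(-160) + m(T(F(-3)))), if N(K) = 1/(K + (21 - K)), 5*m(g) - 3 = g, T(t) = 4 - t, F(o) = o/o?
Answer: √13755/105 ≈ 1.1170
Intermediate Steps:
F(o) = 1
m(g) = ⅗ + g/5
N(K) = 1/21
√(N(-160) + m(T(F(-3)))) = √(1/21 + (⅗ + (4 - 1*1)/5)) = √(1/21 + (⅗ + (4 - 1)/5)) = √(1/21 + (⅗ + (⅕)*3)) = √(1/21 + (⅗ + ⅗)) = √(1/21 + 6/5) = √(131/105) = √13755/105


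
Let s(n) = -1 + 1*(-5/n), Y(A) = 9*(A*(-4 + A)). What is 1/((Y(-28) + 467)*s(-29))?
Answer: -29/204744 ≈ -0.00014164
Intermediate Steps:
Y(A) = 9*A*(-4 + A)
s(n) = -1 - 5/n
1/((Y(-28) + 467)*s(-29)) = 1/((9*(-28)*(-4 - 28) + 467)*(((-5 - 1*(-29))/(-29)))) = 1/((9*(-28)*(-32) + 467)*((-(-5 + 29)/29))) = 1/((8064 + 467)*((-1/29*24))) = 1/(8531*(-24/29)) = (1/8531)*(-29/24) = -29/204744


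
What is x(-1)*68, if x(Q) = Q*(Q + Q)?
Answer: 136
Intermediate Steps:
x(Q) = 2*Q**2 (x(Q) = Q*(2*Q) = 2*Q**2)
x(-1)*68 = (2*(-1)**2)*68 = (2*1)*68 = 2*68 = 136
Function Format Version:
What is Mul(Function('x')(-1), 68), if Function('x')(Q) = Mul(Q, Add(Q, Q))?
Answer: 136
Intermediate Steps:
Function('x')(Q) = Mul(2, Pow(Q, 2)) (Function('x')(Q) = Mul(Q, Mul(2, Q)) = Mul(2, Pow(Q, 2)))
Mul(Function('x')(-1), 68) = Mul(Mul(2, Pow(-1, 2)), 68) = Mul(Mul(2, 1), 68) = Mul(2, 68) = 136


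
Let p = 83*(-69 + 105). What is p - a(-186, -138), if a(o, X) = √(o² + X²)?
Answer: 2988 - 6*√1490 ≈ 2756.4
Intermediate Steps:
p = 2988 (p = 83*36 = 2988)
a(o, X) = √(X² + o²)
p - a(-186, -138) = 2988 - √((-138)² + (-186)²) = 2988 - √(19044 + 34596) = 2988 - √53640 = 2988 - 6*√1490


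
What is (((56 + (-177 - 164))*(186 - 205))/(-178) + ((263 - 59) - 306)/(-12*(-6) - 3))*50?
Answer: -3264925/2047 ≈ -1595.0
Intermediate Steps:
(((56 + (-177 - 164))*(186 - 205))/(-178) + ((263 - 59) - 306)/(-12*(-6) - 3))*50 = (((56 - 341)*(-19))*(-1/178) + (204 - 306)/(72 - 3))*50 = (-285*(-19)*(-1/178) - 102/69)*50 = (5415*(-1/178) - 102*1/69)*50 = (-5415/178 - 34/23)*50 = -130597/4094*50 = -3264925/2047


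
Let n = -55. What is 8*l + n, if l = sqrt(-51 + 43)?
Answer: -55 + 16*I*sqrt(2) ≈ -55.0 + 22.627*I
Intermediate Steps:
l = 2*I*sqrt(2) (l = sqrt(-8) = 2*I*sqrt(2) ≈ 2.8284*I)
8*l + n = 8*(2*I*sqrt(2)) - 55 = 16*I*sqrt(2) - 55 = -55 + 16*I*sqrt(2)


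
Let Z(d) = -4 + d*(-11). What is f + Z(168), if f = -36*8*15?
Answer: -6172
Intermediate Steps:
f = -4320 (f = -288*15 = -4320)
Z(d) = -4 - 11*d
f + Z(168) = -4320 + (-4 - 11*168) = -4320 + (-4 - 1848) = -4320 - 1852 = -6172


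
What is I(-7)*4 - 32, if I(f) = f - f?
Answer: -32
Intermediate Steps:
I(f) = 0
I(-7)*4 - 32 = 0*4 - 32 = 0 - 32 = -32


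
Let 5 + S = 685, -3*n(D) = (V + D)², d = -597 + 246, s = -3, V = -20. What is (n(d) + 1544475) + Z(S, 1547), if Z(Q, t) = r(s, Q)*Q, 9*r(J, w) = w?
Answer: 13949752/9 ≈ 1.5500e+6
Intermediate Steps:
d = -351
n(D) = -(-20 + D)²/3
r(J, w) = w/9
S = 680 (S = -5 + 685 = 680)
Z(Q, t) = Q²/9 (Z(Q, t) = (Q/9)*Q = Q²/9)
(n(d) + 1544475) + Z(S, 1547) = (-(-20 - 351)²/3 + 1544475) + (⅑)*680² = (-⅓*(-371)² + 1544475) + (⅑)*462400 = (-⅓*137641 + 1544475) + 462400/9 = (-137641/3 + 1544475) + 462400/9 = 4495784/3 + 462400/9 = 13949752/9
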